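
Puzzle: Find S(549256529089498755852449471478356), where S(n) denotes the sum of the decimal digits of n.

179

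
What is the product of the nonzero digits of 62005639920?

6×2×5×6×3×9×9×2 = 174960

174960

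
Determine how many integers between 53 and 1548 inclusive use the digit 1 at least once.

The integers in [53, 1548] that use the digit 1 at least once: 61, 71, 81, 91, 100, 101, …, 1547, 1548.
805 qualify.

805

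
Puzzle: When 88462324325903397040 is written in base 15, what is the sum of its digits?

136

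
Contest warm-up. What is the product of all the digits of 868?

384

8×6×8 = 384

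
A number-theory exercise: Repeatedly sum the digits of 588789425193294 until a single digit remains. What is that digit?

5+8+8+7+8+9+4+2+5+1+9+3+2+9+4 = 84
8+4 = 12
1+2 = 3
(Equivalently, 588789425193294 mod 9 = 3.)

3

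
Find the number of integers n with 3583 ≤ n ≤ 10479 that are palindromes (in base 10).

69

The integers in [3583, 10479] that are palindromes (in base 10): 3663, 3773, 3883, 3993, 4004, 4114, …, 10301, 10401.
69 qualify.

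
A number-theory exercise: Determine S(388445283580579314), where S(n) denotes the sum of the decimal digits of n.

87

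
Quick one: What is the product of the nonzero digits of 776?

7×7×6 = 294

294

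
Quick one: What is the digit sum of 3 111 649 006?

31

3+1+1+1+6+4+9+0+0+6 = 31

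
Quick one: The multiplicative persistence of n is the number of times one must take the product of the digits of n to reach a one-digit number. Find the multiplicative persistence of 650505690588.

1

650505690588 → 0 (1 step)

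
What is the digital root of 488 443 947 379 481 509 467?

4+8+8+4+4+3+9+4+7+3+7+9+4+8+1+5+0+9+4+6+7 = 114
1+1+4 = 6

6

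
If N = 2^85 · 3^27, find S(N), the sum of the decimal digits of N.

2^85 · 3^27 = 295001014066853243782145636489477750784
Sum of its 39 digits: 171.

171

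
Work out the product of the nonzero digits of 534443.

5×3×4×4×4×3 = 2880

2880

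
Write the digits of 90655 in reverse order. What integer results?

55609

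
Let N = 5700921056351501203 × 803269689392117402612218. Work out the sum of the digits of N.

217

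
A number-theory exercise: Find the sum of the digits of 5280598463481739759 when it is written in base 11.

5280598463481739759 in base 11 is A4A151451A42526829.
Digit sum: 10+4+10+1+5+1+4+5+1+10+4+2+5+2+6+8+2+9 = 89.

89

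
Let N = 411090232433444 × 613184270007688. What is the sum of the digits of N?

411090232433444 × 613184270007688 = 252074064081992144432828317472
Sum of its 30 digits: 119.

119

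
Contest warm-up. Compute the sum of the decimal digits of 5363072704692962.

5+3+6+3+0+7+2+7+0+4+6+9+2+9+6+2 = 71

71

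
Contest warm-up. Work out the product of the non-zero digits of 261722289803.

2×6×1×7×2×2×2×8×9×8×3 = 1161216

1161216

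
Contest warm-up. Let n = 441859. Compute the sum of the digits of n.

4+4+1+8+5+9 = 31

31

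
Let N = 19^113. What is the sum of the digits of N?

19^113 = 3156144711224622406574156525268164145308490749124715514526554649598602104214132133822653018203811693521913344024650014278208913260696019390559059
Sum of its 145 digits: 559.

559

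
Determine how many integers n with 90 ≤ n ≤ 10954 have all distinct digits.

The integers in [90, 10954] that have all distinct digits: 90, 91, 92, 93, 94, 95, …, 10953, 10954.
5508 qualify.

5508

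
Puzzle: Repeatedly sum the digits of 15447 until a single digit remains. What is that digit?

1+5+4+4+7 = 21
2+1 = 3

3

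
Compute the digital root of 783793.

1

7+8+3+7+9+3 = 37
3+7 = 10
1+0 = 1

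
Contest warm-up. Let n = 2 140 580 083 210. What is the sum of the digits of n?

2+1+4+0+5+8+0+0+8+3+2+1+0 = 34

34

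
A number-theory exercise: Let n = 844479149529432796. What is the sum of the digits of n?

97

8+4+4+4+7+9+1+4+9+5+2+9+4+3+2+7+9+6 = 97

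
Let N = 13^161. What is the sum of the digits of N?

13^161 = 221248187410890162249187561386945744884598172214129548355881592504443547592723474415755207776779157247995277583692299821537559846782459235302117249843386710558382148687263697795213
Sum of its 180 digits: 871.

871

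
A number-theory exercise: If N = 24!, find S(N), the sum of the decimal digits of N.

81

24! = 620448401733239439360000
Sum of its 24 digits: 81.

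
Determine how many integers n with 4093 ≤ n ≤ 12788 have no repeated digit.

The integers in [4093, 12788] that have no repeated digit: 4093, 4095, 4096, 4097, 4098, 4102, …, 12785, 12786.
3554 qualify.

3554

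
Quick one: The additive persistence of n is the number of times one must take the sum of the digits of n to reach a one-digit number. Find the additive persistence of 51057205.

2

51057205 → 25 → 7 (2 steps)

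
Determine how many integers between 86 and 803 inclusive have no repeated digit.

519

The integers in [86, 803] that have no repeated digit: 86, 87, 89, 90, 91, 92, …, 802, 803.
519 qualify.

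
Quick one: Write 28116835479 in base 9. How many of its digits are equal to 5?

1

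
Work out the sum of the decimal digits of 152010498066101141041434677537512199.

128

1+5+2+0+1+0+4+9+8+0+6+6+1+0+1+1+4+1+0+4+1+4+3+4+6+7+7+5+3+7+5+1+2+1+9+9 = 128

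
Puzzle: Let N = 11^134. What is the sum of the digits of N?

11^134 = 35206253455228203465102873081643165487131740000448154626866623626245488538757572033437270931553975613438547654693991240963636851748322086441
Sum of its 140 digits: 598.

598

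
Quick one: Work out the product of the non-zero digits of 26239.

2×6×2×3×9 = 648

648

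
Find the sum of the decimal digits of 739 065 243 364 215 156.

72

7+3+9+0+6+5+2+4+3+3+6+4+2+1+5+1+5+6 = 72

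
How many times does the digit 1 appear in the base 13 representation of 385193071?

385193071 in base 13 is 61A58AC3.
The digit 1 appears 1 time.

1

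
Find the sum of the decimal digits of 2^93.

2^93 = 9903520314283042199192993792
Sum of its 28 digits: 125.

125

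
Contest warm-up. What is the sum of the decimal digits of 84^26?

84^26 = 107463612963861995628964508216510261652347909308416
Sum of its 51 digits: 225.

225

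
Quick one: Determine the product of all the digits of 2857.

2×8×5×7 = 560

560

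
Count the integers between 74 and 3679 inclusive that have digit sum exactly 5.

46

The integers in [74, 3679] that have digit sum exactly 5: 104, 113, 122, 131, 140, 203, …, 3110, 3200.
46 qualify.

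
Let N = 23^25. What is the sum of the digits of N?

23^25 = 11045767571919545466173812409689943
Sum of its 35 digits: 167.

167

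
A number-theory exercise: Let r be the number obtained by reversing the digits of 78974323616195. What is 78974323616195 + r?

Reverse of 78974323616195 is 59161632347987.
78974323616195 + 59161632347987 = 138135955964182

138135955964182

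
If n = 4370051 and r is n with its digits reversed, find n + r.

5870785

Reverse of 4370051 is 1500734.
4370051 + 1500734 = 5870785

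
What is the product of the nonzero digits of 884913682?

663552

8×8×4×9×1×3×6×8×2 = 663552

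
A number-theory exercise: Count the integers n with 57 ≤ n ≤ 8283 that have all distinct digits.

4376

The integers in [57, 8283] that have all distinct digits: 57, 58, 59, 60, 61, 62, …, 8276, 8279.
4376 qualify.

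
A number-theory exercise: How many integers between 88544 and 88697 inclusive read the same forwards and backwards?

2

The integers in [88544, 88697] that read the same forwards and backwards: 88588, 88688.
2 qualify.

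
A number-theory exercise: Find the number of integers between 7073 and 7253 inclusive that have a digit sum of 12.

9

The integers in [7073, 7253] that have a digit sum of 12: 7104, 7113, 7122, 7131, 7140, 7203, 7212, 7221, 7230.
9 qualify.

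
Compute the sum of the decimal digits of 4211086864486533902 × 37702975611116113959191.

4211086864486533902 × 37702975611116113959191 = 158770505348027215713363409666665865993282
Sum of its 42 digits: 193.

193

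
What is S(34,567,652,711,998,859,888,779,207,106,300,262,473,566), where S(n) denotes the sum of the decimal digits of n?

3+4+5+6+7+6+5+2+7+1+1+9+9+8+8+5+9+8+8+8+7+7+9+2+0+7+1+0+6+3+0+0+2+6+2+4+7+3+5+6+6 = 202

202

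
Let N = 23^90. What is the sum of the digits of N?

23^90 = 359339733669351605185101286718740311628342797555834676291480724848488155215018843334859391939330168929445333462245499312849
Sum of its 123 digits: 568.

568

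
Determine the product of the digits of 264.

48

2×6×4 = 48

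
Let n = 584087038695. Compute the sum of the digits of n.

5+8+4+0+8+7+0+3+8+6+9+5 = 63

63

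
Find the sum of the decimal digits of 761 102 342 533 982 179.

73

7+6+1+1+0+2+3+4+2+5+3+3+9+8+2+1+7+9 = 73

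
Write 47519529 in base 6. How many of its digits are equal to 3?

47519529 in base 6 is 4414301453.
The digit 3 appears 2 times.

2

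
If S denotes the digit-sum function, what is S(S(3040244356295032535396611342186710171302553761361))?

First digit sum: 174.
1+7+4 = 12.

12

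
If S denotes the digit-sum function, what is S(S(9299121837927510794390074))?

10

First digit sum: 118.
1+1+8 = 10.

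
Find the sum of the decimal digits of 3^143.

3^143 = 169176262018805200239918053247232118969580750063887962421209147371627
Sum of its 69 digits: 288.

288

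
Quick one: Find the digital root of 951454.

9+5+1+4+5+4 = 28
2+8 = 10
1+0 = 1

1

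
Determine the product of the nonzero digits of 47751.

980

4×7×7×5×1 = 980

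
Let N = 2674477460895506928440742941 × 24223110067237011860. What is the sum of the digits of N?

196

2674477460895506928440742941 × 24223110067237011860 = 64784161907616435590916130309848914431228280260
Sum of its 47 digits: 196.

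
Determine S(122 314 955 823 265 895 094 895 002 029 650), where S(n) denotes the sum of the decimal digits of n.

139

1+2+2+3+1+4+9+5+5+8+2+3+2+6+5+8+9+5+0+9+4+8+9+5+0+0+2+0+2+9+6+5+0 = 139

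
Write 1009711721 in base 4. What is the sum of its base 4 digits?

1009711721 in base 4 is 330023233221221.
Digit sum: 3+3+0+0+2+3+2+3+3+2+2+1+2+2+1 = 29.

29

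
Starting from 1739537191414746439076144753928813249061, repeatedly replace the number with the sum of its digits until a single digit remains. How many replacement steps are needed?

1739537191414746439076144753928813249061 → 178 → 16 → 7 (3 steps)

3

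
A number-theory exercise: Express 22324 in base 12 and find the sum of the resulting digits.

22324 in base 12 is 10B04.
Digit sum: 1+0+11+0+4 = 16.

16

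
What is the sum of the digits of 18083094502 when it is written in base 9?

38

18083094502 in base 9 is 51606471224.
Digit sum: 5+1+6+0+6+4+7+1+2+2+4 = 38.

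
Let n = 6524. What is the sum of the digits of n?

17

6+5+2+4 = 17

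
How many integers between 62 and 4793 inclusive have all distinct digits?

2583

The integers in [62, 4793] that have all distinct digits: 62, 63, 64, 65, 67, 68, …, 4792, 4793.
2583 qualify.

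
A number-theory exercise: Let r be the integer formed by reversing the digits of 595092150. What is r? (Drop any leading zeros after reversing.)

Reversing 595092150 gives 51290595.

51290595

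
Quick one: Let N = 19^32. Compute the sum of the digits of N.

19^32 = 83198449060887472631428936505541918917761
Sum of its 41 digits: 199.

199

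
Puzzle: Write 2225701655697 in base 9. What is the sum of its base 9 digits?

73

2225701655697 in base 9 is 7782828286843.
Digit sum: 7+7+8+2+8+2+8+2+8+6+8+4+3 = 73.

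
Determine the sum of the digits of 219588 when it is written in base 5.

219588 in base 5 is 24011323.
Digit sum: 2+4+0+1+1+3+2+3 = 16.

16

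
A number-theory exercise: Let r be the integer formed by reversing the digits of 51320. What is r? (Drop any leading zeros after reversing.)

Reversing 51320 gives 2315.

2315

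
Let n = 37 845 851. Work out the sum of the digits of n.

3+7+8+4+5+8+5+1 = 41

41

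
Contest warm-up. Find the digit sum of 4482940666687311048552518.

113

4+4+8+2+9+4+0+6+6+6+6+8+7+3+1+1+0+4+8+5+5+2+5+1+8 = 113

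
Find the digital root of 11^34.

The digital root of n equals n mod 9 (or 9 when 9 | n), so we need 11^34 mod 9.
11^34 ≡ 7 (mod 9), so the digital root is 7.

7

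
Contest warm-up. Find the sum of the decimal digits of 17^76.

424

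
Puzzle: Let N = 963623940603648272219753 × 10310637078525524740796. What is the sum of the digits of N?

223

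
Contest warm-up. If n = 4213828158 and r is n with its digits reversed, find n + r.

12732111282

Reverse of 4213828158 is 8518283124.
4213828158 + 8518283124 = 12732111282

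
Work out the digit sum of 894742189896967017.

105

8+9+4+7+4+2+1+8+9+8+9+6+9+6+7+0+1+7 = 105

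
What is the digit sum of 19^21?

19^21 = 714209495693373205673756419
Sum of its 27 digits: 127.

127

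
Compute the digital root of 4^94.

4

The digital root of n equals n mod 9 (or 9 when 9 | n), so we need 4^94 mod 9.
4^94 ≡ 4 (mod 9), so the digital root is 4.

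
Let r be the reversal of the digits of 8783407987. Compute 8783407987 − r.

886364109

Reverse of 8783407987 is 7897043878.
8783407987 − 7897043878 = 886364109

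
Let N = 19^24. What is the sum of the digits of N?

19^24 = 4898762930960846817716295277921
Sum of its 31 digits: 163.

163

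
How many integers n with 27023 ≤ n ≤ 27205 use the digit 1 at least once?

The integers in [27023, 27205] that use the digit 1 at least once: 27031, 27041, 27051, 27061, 27071, 27081, …, 27199, 27201.
108 qualify.

108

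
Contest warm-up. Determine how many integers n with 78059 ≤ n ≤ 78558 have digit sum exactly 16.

The integers in [78059, 78558] that have digit sum exactly 16: 78100.
1 qualifies.

1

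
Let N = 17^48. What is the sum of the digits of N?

244

17^48 = 115225400457255426923013053222916919834651165519677685328641
Sum of its 60 digits: 244.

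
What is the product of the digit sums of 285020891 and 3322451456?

S(285020891) = 2+8+5+0+2+0+8+9+1 = 35.
S(3322451456) = 3+3+2+2+4+5+1+4+5+6 = 35.
35 · 35 = 1225.

1225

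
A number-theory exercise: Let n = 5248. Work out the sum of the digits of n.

5+2+4+8 = 19

19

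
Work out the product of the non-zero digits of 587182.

5×8×7×1×8×2 = 4480

4480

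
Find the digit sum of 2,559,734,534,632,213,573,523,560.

100

2+5+5+9+7+3+4+5+3+4+6+3+2+2+1+3+5+7+3+5+2+3+5+6+0 = 100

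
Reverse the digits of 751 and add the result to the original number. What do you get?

908

Reverse of 751 is 157.
751 + 157 = 908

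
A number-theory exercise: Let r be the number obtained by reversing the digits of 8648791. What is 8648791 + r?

10627259

Reverse of 8648791 is 1978468.
8648791 + 1978468 = 10627259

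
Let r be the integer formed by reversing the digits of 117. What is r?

711

Reversing 117 gives 711.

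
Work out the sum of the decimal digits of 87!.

87! = 2107757298379527717213600518699389595229783738061356212322972511214654115727593174080683423236414793504734471782400000000000000000000
Sum of its 133 digits: 495.

495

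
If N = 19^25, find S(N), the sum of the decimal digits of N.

163

19^25 = 93076495688256089536609610280499
Sum of its 32 digits: 163.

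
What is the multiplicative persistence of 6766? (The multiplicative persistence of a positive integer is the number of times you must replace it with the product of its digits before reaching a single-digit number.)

3

6766 → 1512 → 10 → 0 (3 steps)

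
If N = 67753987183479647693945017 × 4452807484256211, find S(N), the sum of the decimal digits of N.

189

67753987183479647693945017 × 4452807484256211 = 301695461218797573223548217197420574750587
Sum of its 42 digits: 189.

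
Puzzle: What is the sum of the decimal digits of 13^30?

163

13^30 = 2619995643649944960380551432833049
Sum of its 34 digits: 163.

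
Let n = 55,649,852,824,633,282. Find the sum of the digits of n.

82

5+5+6+4+9+8+5+2+8+2+4+6+3+3+2+8+2 = 82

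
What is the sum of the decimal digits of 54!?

54! = 230843697339241380472092742683027581083278564571807941132288000000000000
Sum of its 72 digits: 261.

261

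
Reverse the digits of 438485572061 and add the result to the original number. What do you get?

Reverse of 438485572061 is 160275584834.
438485572061 + 160275584834 = 598761156895

598761156895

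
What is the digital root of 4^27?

The digital root of n equals n mod 9 (or 9 when 9 | n), so we need 4^27 mod 9.
4^27 ≡ 1 (mod 9), so the digital root is 1.

1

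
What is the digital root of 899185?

4

8+9+9+1+8+5 = 40
4+0 = 4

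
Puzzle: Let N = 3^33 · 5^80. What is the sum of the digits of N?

360

3^33 · 5^80 = 459834712466277858671161277398335698318732056577573530375957489013671875
Sum of its 72 digits: 360.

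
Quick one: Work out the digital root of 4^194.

7

The digital root of n equals n mod 9 (or 9 when 9 | n), so we need 4^194 mod 9.
4^194 ≡ 7 (mod 9), so the digital root is 7.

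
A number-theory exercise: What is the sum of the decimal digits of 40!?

189

40! = 815915283247897734345611269596115894272000000000
Sum of its 48 digits: 189.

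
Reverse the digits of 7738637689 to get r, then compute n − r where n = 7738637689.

-2128730688

Reverse of 7738637689 is 9867368377.
7738637689 − 9867368377 = -2128730688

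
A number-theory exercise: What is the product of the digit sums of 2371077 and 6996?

S(2371077) = 2+3+7+1+0+7+7 = 27.
S(6996) = 6+9+9+6 = 30.
27 · 30 = 810.

810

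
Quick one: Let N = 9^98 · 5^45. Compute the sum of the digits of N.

513

9^98 · 5^45 = 93200044598526852561972823632325572445120316656622059244859014034612046321064567604598686850778221923974342644214630126953125
Sum of its 125 digits: 513.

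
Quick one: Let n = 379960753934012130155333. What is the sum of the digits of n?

92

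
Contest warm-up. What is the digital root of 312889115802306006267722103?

3

3+1+2+8+8+9+1+1+5+8+0+2+3+0+6+0+0+6+2+6+7+7+2+2+1+0+3 = 93
9+3 = 12
1+2 = 3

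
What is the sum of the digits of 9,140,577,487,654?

9+1+4+0+5+7+7+4+8+7+6+5+4 = 67

67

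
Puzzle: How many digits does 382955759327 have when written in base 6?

382955759327 in base 6 is 451532154550115, which has 15 digits.

15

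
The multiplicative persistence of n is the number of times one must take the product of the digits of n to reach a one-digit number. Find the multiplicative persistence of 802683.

802683 → 0 (1 step)

1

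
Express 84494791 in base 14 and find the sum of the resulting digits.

43

84494791 in base 14 is B3167C3.
Digit sum: 11+3+1+6+7+12+3 = 43.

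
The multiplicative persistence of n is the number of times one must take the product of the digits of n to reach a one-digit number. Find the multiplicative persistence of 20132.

1

20132 → 0 (1 step)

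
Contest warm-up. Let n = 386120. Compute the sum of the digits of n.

3+8+6+1+2+0 = 20

20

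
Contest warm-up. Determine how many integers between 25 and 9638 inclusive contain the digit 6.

The integers in [25, 9638] that contain the digit 6: 26, 36, 46, 56, 60, 61, …, 9637, 9638.
3319 qualify.

3319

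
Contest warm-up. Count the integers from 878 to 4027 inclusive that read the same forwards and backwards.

The integers in [878, 4027] that read the same forwards and backwards: 878, 888, 898, 909, 919, 929, …, 3993, 4004.
44 qualify.

44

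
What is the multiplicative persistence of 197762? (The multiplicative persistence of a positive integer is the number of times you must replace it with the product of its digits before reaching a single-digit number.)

3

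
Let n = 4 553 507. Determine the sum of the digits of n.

4+5+5+3+5+0+7 = 29

29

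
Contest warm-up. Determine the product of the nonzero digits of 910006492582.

311040

9×1×6×4×9×2×5×8×2 = 311040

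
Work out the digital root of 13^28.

The digital root of n equals n mod 9 (or 9 when 9 | n), so we need 13^28 mod 9.
13^28 ≡ 4 (mod 9), so the digital root is 4.

4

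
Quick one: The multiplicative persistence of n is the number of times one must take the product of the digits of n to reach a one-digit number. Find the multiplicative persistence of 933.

933 → 81 → 8 (2 steps)

2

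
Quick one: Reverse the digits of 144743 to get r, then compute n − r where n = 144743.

Reverse of 144743 is 347441.
144743 − 347441 = -202698

-202698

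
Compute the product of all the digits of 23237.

252

2×3×2×3×7 = 252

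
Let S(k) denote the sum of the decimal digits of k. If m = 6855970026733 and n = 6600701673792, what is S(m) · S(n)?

S(6855970026733) = 6+8+5+5+9+7+0+0+2+6+7+3+3 = 61.
S(6600701673792) = 6+6+0+0+7+0+1+6+7+3+7+9+2 = 54.
61 · 54 = 3294.

3294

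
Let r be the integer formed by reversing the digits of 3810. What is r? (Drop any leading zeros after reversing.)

Reversing 3810 gives 183.

183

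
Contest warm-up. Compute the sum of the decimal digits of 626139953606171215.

6+2+6+1+3+9+9+5+3+6+0+6+1+7+1+2+1+5 = 73

73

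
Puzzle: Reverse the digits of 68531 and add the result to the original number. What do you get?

82117

Reverse of 68531 is 13586.
68531 + 13586 = 82117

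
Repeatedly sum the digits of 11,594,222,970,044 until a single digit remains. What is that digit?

5

1+1+5+9+4+2+2+2+9+7+0+0+4+4 = 50
5+0 = 5
(Equivalently, 11,594,222,970,044 mod 9 = 5.)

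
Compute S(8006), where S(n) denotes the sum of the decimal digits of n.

14

8+0+0+6 = 14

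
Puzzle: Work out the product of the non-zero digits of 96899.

9×6×8×9×9 = 34992

34992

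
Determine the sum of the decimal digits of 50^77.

50^77 = 66174449004242213989712695365597028285264968872070312500000000000000000000000000000000000000000000000000000000000000000000000000000
Sum of its 131 digits: 245.

245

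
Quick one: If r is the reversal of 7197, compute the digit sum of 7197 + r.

12

Reversal of 7197 is 7917; 7197 + 7917 = 15114.
Digit sum of 15114: 1+5+1+1+4 = 12.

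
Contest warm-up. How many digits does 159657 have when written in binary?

159657 in base 2 is 100110111110101001, which has 18 digits.

18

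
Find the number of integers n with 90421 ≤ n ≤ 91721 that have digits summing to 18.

The integers in [90421, 91721] that have digits summing to 18: 90423, 90432, 90441, 90450, 90504, 90513, …, 91701, 91710.
63 qualify.

63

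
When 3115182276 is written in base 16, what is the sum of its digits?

81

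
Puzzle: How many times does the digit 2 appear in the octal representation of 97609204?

2

97609204 in base 8 is 564262764.
The digit 2 appears 2 times.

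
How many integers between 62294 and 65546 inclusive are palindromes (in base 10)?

32

The integers in [62294, 65546] that are palindromes (in base 10): 62326, 62426, 62526, 62626, 62726, 62826, …, 65356, 65456.
32 qualify.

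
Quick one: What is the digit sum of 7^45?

7^45 = 107006904423598033356356300384937784807
Sum of its 39 digits: 163.

163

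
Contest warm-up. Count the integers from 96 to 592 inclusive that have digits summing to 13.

The integers in [96, 592] that have digits summing to 13: 139, 148, 157, 166, 175, 184, …, 571, 580.
43 qualify.

43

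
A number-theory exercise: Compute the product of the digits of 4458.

4×4×5×8 = 640

640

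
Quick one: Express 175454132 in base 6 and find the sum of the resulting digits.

32

175454132 in base 6 is 25224331352.
Digit sum: 2+5+2+2+4+3+3+1+3+5+2 = 32.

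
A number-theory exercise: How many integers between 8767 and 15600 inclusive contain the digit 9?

The integers in [8767, 15600] that contain the digit 9: 8769, 8779, 8789, 8790, 8791, 8792, …, 15598, 15599.
2601 qualify.

2601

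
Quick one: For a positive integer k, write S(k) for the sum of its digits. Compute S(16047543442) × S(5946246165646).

2560

S(16047543442) = 1+6+0+4+7+5+4+3+4+4+2 = 40.
S(5946246165646) = 5+9+4+6+2+4+6+1+6+5+6+4+6 = 64.
40 · 64 = 2560.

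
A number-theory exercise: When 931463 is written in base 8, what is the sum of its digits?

22

931463 in base 8 is 3433207.
Digit sum: 3+4+3+3+2+0+7 = 22.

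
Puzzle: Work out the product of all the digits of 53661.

540

5×3×6×6×1 = 540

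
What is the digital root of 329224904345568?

3

3+2+9+2+2+4+9+0+4+3+4+5+5+6+8 = 66
6+6 = 12
1+2 = 3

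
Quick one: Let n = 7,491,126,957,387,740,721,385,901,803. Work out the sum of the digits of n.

127

7+4+9+1+1+2+6+9+5+7+3+8+7+7+4+0+7+2+1+3+8+5+9+0+1+8+0+3 = 127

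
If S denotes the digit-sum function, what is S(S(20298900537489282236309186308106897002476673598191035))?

9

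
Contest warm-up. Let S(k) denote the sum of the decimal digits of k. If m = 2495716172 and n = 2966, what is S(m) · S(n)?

1012

S(2495716172) = 2+4+9+5+7+1+6+1+7+2 = 44.
S(2966) = 2+9+6+6 = 23.
44 · 23 = 1012.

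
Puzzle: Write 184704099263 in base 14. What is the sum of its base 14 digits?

60

184704099263 in base 14 is 8D22873755.
Digit sum: 8+13+2+2+8+7+3+7+5+5 = 60.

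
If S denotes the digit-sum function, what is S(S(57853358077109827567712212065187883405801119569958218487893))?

First digit sum: 285.
2+8+5 = 15.

15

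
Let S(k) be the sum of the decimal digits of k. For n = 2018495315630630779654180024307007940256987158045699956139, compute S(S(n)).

First digit sum: 256.
2+5+6 = 13.

13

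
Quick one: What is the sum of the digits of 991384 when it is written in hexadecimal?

991384 in base 16 is F2098.
Digit sum: 15+2+0+9+8 = 34.

34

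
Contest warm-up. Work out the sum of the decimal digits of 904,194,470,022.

42

9+0+4+1+9+4+4+7+0+0+2+2 = 42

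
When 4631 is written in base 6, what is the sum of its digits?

16

4631 in base 6 is 33235.
Digit sum: 3+3+2+3+5 = 16.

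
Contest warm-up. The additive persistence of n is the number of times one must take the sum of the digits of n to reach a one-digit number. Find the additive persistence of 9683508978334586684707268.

2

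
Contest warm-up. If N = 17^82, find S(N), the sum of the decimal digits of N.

469

17^82 = 78851789346805766062788892749630430175353353661150360859161996580258019826310450330842376090831289889
Sum of its 101 digits: 469.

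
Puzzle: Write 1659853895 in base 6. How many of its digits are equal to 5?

1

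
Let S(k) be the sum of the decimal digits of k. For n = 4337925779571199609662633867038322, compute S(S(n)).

First digit sum: 168.
1+6+8 = 15.

15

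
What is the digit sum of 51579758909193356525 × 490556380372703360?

166

51579758909193356525 × 490556380372703360 = 25302779830990591150399678366545424000
Sum of its 38 digits: 166.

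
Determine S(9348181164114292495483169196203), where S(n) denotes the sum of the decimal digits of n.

9+3+4+8+1+8+1+1+6+4+1+1+4+2+9+2+4+9+5+4+8+3+1+6+9+1+9+6+2+0+3 = 134

134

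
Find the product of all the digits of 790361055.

0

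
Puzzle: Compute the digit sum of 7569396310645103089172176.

7+5+6+9+3+9+6+3+1+0+6+4+5+1+0+3+0+8+9+1+7+2+1+7+6 = 109

109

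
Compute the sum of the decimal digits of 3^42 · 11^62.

315

3^42 · 11^62 = 4031244858135026390872110680223357205921781453325634265603553118852640002170424720689
Sum of its 85 digits: 315.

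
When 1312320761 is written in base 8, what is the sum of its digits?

1312320761 in base 8 is 11616066371.
Digit sum: 1+1+6+1+6+0+6+6+3+7+1 = 38.

38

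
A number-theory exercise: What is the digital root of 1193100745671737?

8

1+1+9+3+1+0+0+7+4+5+6+7+1+7+3+7 = 62
6+2 = 8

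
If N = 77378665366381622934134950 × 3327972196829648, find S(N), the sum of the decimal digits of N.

77378665366381622934134950 × 3327972196829648 = 257514046967103249214044833615909392997600
Sum of its 42 digits: 179.

179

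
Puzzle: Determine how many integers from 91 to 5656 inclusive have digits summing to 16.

The integers in [91, 5656] that have digits summing to 16: 97, 169, 178, 187, 196, 259, …, 5641, 5650.
420 qualify.

420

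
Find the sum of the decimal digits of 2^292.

2^292 = 7957171782556586274486115970349133441607298412757563479047423630290551952200534008528896
Sum of its 88 digits: 394.

394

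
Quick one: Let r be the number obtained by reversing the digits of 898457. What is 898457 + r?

1653355

Reverse of 898457 is 754898.
898457 + 754898 = 1653355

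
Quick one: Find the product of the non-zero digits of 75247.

1960

7×5×2×4×7 = 1960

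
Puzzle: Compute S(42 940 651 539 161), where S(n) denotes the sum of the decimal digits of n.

56

4+2+9+4+0+6+5+1+5+3+9+1+6+1 = 56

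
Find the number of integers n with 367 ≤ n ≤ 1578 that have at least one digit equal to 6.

The integers in [367, 1578] that have at least one digit equal to 6: 367, 368, 369, 376, 386, 396, …, 1569, 1576.
313 qualify.

313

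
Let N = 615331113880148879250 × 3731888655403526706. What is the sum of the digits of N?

153

615331113880148879250 × 3731888655403526706 = 2296347203206143169667407264783344250500
Sum of its 40 digits: 153.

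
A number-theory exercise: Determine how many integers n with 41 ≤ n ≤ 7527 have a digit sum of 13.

443

The integers in [41, 7527] that have a digit sum of 13: 49, 58, 67, 76, 85, 94, …, 7501, 7510.
443 qualify.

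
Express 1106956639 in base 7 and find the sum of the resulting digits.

43

1106956639 in base 7 is 36300655555.
Digit sum: 3+6+3+0+0+6+5+5+5+5+5 = 43.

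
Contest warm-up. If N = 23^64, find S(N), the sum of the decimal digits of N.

409

23^64 = 1414430149788231852676288931564393259755477871188002418354492595462286094183104888189441
Sum of its 88 digits: 409.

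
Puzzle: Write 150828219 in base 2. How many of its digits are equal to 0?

10

150828219 in base 2 is 1000111111010111010010111011.
The digit 0 appears 10 times.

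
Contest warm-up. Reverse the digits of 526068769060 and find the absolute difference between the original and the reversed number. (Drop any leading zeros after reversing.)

465100908435

Reverse of 526068769060 is 60967860625.
|526068769060 − 60967860625| = 465100908435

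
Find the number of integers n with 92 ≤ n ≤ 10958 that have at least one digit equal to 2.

3688

The integers in [92, 10958] that have at least one digit equal to 2: 92, 102, 112, 120, 121, 122, …, 10942, 10952.
3688 qualify.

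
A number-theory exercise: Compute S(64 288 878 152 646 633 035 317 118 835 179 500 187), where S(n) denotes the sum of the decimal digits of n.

170

6+4+2+8+8+8+7+8+1+5+2+6+4+6+6+3+3+0+3+5+3+1+7+1+1+8+8+3+5+1+7+9+5+0+0+1+8+7 = 170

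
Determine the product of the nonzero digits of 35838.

3×5×8×3×8 = 2880

2880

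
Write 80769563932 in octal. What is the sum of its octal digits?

43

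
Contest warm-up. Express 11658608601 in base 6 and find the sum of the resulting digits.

11658608601 in base 6 is 5204512235453.
Digit sum: 5+2+0+4+5+1+2+2+3+5+4+5+3 = 41.

41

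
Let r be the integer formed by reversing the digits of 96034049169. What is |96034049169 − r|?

159993900

Reverse of 96034049169 is 96194043069.
|96034049169 − 96194043069| = 159993900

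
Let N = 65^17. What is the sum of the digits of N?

65^17 = 6599743590836592050933837890625
Sum of its 31 digits: 158.

158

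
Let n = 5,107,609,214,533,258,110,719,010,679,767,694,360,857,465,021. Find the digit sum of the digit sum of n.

18

First digit sum: 189.
1+8+9 = 18.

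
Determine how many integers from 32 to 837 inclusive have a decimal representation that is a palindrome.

80

The integers in [32, 837] that have a decimal representation that is a palindrome: 33, 44, 55, 66, 77, 88, …, 818, 828.
80 qualify.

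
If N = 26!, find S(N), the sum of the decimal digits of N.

81

26! = 403291461126605635584000000
Sum of its 27 digits: 81.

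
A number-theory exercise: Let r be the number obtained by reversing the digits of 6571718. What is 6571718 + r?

Reverse of 6571718 is 8171756.
6571718 + 8171756 = 14743474

14743474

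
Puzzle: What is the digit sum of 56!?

333

56! = 710998587804863451854045647463724949736497978881168458687447040000000000000
Sum of its 75 digits: 333.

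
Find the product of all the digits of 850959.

8×5×0×9×5×9 = 0

0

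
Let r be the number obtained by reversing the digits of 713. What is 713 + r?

1030

Reverse of 713 is 317.
713 + 317 = 1030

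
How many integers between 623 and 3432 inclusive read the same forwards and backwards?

62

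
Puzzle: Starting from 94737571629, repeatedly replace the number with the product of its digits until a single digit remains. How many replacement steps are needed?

2

94737571629 → 20003760 → 0 (2 steps)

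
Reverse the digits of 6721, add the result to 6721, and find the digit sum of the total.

Reversal of 6721 is 1276; 6721 + 1276 = 7997.
Digit sum of 7997: 7+9+9+7 = 32.

32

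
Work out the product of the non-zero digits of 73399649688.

423263232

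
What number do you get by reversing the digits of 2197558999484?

4849998557912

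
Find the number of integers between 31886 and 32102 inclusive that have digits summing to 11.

7

The integers in [31886, 32102] that have digits summing to 11: 32006, 32015, 32024, 32033, 32042, 32051, 32060.
7 qualify.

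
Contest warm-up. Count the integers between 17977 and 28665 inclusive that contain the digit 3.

The integers in [17977, 28665] that contain the digit 3: 17983, 17993, 18003, 18013, 18023, 18030, …, 28653, 28663.
3652 qualify.

3652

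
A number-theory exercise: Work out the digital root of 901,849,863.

9+0+1+8+4+9+8+6+3 = 48
4+8 = 12
1+2 = 3

3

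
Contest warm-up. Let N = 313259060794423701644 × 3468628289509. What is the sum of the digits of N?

313259060794423701644 × 3468628289509 = 1086579240216557726918835871252796
Sum of its 34 digits: 164.

164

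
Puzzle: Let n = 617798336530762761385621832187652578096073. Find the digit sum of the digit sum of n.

19

First digit sum: 199.
1+9+9 = 19.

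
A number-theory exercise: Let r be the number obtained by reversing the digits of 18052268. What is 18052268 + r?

Reverse of 18052268 is 86225081.
18052268 + 86225081 = 104277349

104277349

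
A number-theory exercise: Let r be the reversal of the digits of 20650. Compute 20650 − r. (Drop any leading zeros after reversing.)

15048

Reverse of 20650 is 5602.
20650 − 5602 = 15048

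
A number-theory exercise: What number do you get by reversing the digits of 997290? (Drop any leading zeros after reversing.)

92799

Reversing 997290 gives 92799.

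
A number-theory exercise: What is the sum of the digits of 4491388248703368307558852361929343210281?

175

4+4+9+1+3+8+8+2+4+8+7+0+3+3+6+8+3+0+7+5+5+8+8+5+2+3+6+1+9+2+9+3+4+3+2+1+0+2+8+1 = 175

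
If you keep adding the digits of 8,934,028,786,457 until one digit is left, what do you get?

8+9+3+4+0+2+8+7+8+6+4+5+7 = 71
7+1 = 8
(Equivalently, 8,934,028,786,457 mod 9 = 8.)

8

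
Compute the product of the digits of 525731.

5×2×5×7×3×1 = 1050

1050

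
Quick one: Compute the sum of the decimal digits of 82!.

477

82! = 475364333701284174842138206989404946643813294067993328617160934076743994734899148613007131808479167119360000000000000000000
Sum of its 123 digits: 477.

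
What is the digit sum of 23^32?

169

23^32 = 37608910510519071039902074217516707306379521
Sum of its 44 digits: 169.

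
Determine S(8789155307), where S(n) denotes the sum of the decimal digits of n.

8+7+8+9+1+5+5+3+0+7 = 53

53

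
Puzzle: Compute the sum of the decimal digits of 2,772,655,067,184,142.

2+7+7+2+6+5+5+0+6+7+1+8+4+1+4+2 = 67

67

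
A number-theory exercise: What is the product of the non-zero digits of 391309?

729

3×9×1×3×9 = 729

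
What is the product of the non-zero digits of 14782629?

48384

1×4×7×8×2×6×2×9 = 48384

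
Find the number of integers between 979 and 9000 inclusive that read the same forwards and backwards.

The integers in [979, 9000] that read the same forwards and backwards: 979, 989, 999, 1001, 1111, 1221, …, 8888, 8998.
83 qualify.

83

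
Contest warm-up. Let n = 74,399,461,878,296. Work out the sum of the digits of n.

83

7+4+3+9+9+4+6+1+8+7+8+2+9+6 = 83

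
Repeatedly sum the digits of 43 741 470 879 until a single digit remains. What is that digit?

9

4+3+7+4+1+4+7+0+8+7+9 = 54
5+4 = 9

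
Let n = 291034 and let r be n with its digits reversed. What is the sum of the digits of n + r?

Reversal of 291034 is 430192; 291034 + 430192 = 721226.
Digit sum of 721226: 7+2+1+2+2+6 = 20.

20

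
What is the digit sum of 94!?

94! = 108736615665674308027365285256786601004186803580182872307497374434045199869417927630229109214583415458560865651202385340530688000000000000000000000
Sum of its 147 digits: 549.

549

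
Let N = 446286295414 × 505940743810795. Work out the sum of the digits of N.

103

446286295414 × 505940743810795 = 225794420254323349492194130
Sum of its 27 digits: 103.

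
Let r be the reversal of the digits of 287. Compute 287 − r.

Reverse of 287 is 782.
287 − 782 = -495

-495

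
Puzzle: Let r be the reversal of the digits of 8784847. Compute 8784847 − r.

Reverse of 8784847 is 7484878.
8784847 − 7484878 = 1299969

1299969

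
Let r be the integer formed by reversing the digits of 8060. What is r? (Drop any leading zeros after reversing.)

Reversing 8060 gives 608.

608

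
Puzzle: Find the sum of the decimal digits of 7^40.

7^40 = 6366805760909027985741435139224001
Sum of its 34 digits: 142.

142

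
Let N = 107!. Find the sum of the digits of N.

107! = 12265202031961379393517517010387338887131568154382945052653251412013535324922144249034658613287059061933743916719318560380966506520420000368175349760000000000000000000000000
Sum of its 173 digits: 594.

594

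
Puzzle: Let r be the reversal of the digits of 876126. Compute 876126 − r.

Reverse of 876126 is 621678.
876126 − 621678 = 254448

254448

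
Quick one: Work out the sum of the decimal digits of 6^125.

6^125 = 18574036641424215185486358276400202836529641146952834379424683438219702422494709483991487140069376
Sum of its 98 digits: 432.

432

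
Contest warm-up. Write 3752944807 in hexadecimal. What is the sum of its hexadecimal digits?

3752944807 in base 16 is DFB164A7.
Digit sum: 13+15+11+1+6+4+10+7 = 67.

67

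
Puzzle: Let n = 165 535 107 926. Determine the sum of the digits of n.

1+6+5+5+3+5+1+0+7+9+2+6 = 50

50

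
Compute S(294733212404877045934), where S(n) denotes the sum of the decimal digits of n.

2+9+4+7+3+3+2+1+2+4+0+4+8+7+7+0+4+5+9+3+4 = 88

88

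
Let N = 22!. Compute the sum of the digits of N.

22! = 1124000727777607680000
Sum of its 22 digits: 72.

72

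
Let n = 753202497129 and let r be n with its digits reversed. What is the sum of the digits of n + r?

84

Reversal of 753202497129 is 921794202357; 753202497129 + 921794202357 = 1674996699486.
Digit sum of 1674996699486: 1+6+7+4+9+9+6+6+9+9+4+8+6 = 84.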